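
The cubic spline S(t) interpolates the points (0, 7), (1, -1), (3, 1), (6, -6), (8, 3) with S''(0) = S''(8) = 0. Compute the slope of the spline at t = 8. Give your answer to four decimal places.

With M_i denoting the second derivative at x_i, h_i = 1, 2, 3, 2, and Δ_i = (y_(i+1) − y_i)/h_i = -8, 1, -7/3, 9/2:
  1·M_0 + 6·M_1 + 2·M_2 = 6(Δ_1 - Δ_0) = 54
  2·M_1 + 10·M_2 + 3·M_3 = 6(Δ_2 - Δ_1) = -20
  3·M_2 + 10·M_3 + 2·M_4 = 6(Δ_3 - Δ_2) = 41
Natural end conditions: M_0 = M_4 = 0.
Solving the tridiagonal system: M_0 = 0, M_1 = 2780/253, M_2 = -1509/253, M_3 = 1490/253, M_4 = 0.
On [6, 8], S'(t) = b_3 + 2c_3·(t - 6) + 3d_3·(t - 6)² with b_3 = Δ_3 - h_3(2M_3 + M_4)/6 = 871/1518, c_3 = M_3/2 = 745/253, d_3 = (M_4 - M_3)/(6h_3) = -745/1518. So S'(8) = 9811/1518.

6.4631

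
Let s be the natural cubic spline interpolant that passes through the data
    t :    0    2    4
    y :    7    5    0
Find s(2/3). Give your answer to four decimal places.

Put m_i = s'' at the i-th knot. Here h = (2, 2) and Δ = (-1, -5/2), so the interior equations h_(i-1)·m_(i-1) + 2(h_(i-1)+h_i)·m_i + h_i·m_(i+1) = 6(Δ_i − Δ_(i-1)) read
  2·m_0 + 8·m_1 + 2·m_2 = 6(Δ_1 - Δ_0) = -9
Natural end conditions: m_0 = m_2 = 0.
Solving: m_0 = 0, m_1 = -9/8, m_2 = 0.
On [0, 2], s(t) = 7 - 5/8·t + 0·t² - 3/32·t³.
With t = 2/3: s(2/3) = 59/9.

6.5556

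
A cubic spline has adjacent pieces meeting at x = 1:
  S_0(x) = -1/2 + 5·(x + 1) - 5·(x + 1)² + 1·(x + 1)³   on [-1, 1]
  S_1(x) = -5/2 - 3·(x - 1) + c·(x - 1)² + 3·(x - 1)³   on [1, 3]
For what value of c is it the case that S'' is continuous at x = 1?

S_0''(x) = -10 + 6·(x + 1), so S_0''(1) = 2. On the right, S_1''(1) = 2c, so c = 1.

1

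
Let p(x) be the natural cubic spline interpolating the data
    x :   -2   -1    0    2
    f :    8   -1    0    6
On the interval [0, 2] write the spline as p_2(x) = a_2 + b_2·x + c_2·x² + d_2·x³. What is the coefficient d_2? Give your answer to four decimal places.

Let M_i = p''(x_i). Step sizes h_i = 1, 1, 2; slopes of the chords Δ_i = (y_(i+1) - y_i)/h_i = -9, 1, 3.
  1·M_0 + 4·M_1 + 1·M_2 = 6(Δ_1 - Δ_0) = 60
  1·M_1 + 6·M_2 + 2·M_3 = 6(Δ_2 - Δ_1) = 12
Natural end conditions: M_0 = M_3 = 0.
Forward elimination and back-substitution give M_0 = 0, M_1 = 348/23, M_2 = -12/23, M_3 = 0.
On [0, 2], with p_2(x) = a_2 + b_2·x + c_2·x² + d_2·x³: c_2 = M_2/2 = -6/23, d_2 = (M_3 - M_2)/(6h_2) = 1/23, b_2 = Δ_2 - h_2(2M_2 + M_3)/6 = 77/23.

0.0435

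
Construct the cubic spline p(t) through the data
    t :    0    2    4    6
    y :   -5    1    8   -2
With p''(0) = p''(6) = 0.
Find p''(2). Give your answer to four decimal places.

Write M_i for p''(x_i). With h_i = 2, 2, 2 and divided differences Δ_i = 3, 7/2, -5, the continuity of p' gives the tridiagonal system
  2·M_0 + 8·M_1 + 2·M_2 = 6(Δ_1 - Δ_0) = 3
  2·M_1 + 8·M_2 + 2·M_3 = 6(Δ_2 - Δ_1) = -51
Natural end conditions: M_0 = M_3 = 0.
Solving the tridiagonal system: M_0 = 0, M_1 = 21/10, M_2 = -69/10, M_3 = 0.

2.1000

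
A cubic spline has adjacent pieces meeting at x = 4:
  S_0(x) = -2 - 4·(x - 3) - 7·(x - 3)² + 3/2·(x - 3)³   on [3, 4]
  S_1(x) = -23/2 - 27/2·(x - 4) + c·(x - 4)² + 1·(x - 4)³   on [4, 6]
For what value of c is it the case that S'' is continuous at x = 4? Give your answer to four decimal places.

S_0''(x) = -14 + 9·(x - 3), so S_0''(4) = -5. On the right, S_1''(4) = 2c, so c = -5/2.

-2.5000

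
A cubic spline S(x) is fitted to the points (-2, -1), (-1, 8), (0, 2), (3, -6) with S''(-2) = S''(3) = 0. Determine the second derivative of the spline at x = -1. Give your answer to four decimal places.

-23.8710

Let σ_i = S''(x_i). Step sizes h_i = 1, 1, 3; slopes of the chords Δ_i = (y_(i+1) - y_i)/h_i = 9, -6, -8/3.
  1·σ_0 + 4·σ_1 + 1·σ_2 = 6(Δ_1 - Δ_0) = -90
  1·σ_1 + 8·σ_2 + 3·σ_3 = 6(Δ_2 - Δ_1) = 20
Natural end conditions: σ_0 = σ_3 = 0.
Solving: σ_0 = 0, σ_1 = -740/31, σ_2 = 170/31, σ_3 = 0.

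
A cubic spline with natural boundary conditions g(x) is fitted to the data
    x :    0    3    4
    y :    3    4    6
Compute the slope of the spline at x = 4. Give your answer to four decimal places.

Write M_i for g''(x_i). With h_i = 3, 1 and divided differences Δ_i = 1/3, 2, the continuity of g' gives the tridiagonal system
  3·M_0 + 8·M_1 + 1·M_2 = 6(Δ_1 - Δ_0) = 10
Natural end conditions: M_0 = M_2 = 0.
Forward elimination and back-substitution give M_0 = 0, M_1 = 5/4, M_2 = 0.
On [3, 4], g'(x) = b_1 + 2c_1·(x - 3) + 3d_1·(x - 3)² with b_1 = Δ_1 - h_1(2M_1 + M_2)/6 = 19/12, c_1 = M_1/2 = 5/8, d_1 = (M_2 - M_1)/(6h_1) = -5/24. So g'(4) = 53/24.

2.2083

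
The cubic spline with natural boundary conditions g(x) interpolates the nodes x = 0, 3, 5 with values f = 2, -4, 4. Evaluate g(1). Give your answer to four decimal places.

-1.6000

Let σ_i = g''(x_i). Step sizes h_i = 3, 2; slopes of the chords Δ_i = (y_(i+1) - y_i)/h_i = -2, 4.
  3·σ_0 + 10·σ_1 + 2·σ_2 = 6(Δ_1 - Δ_0) = 36
Natural end conditions: σ_0 = σ_2 = 0.
Hence σ_0 = 0, σ_1 = 18/5, σ_2 = 0.
On [0, 3], g(x) = 2 - 19/5·x + 0·x² + 1/5·x³.
With x = 1: g(1) = -8/5.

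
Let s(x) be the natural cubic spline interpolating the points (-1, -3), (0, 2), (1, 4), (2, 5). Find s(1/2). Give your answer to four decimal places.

Let M_i = s''(x_i). Step sizes h_i = 1, 1, 1; slopes of the chords Δ_i = (y_(i+1) - y_i)/h_i = 5, 2, 1.
  1·M_0 + 4·M_1 + 1·M_2 = 6(Δ_1 - Δ_0) = -18
  1·M_1 + 4·M_2 + 1·M_3 = 6(Δ_2 - Δ_1) = -6
Natural end conditions: M_0 = M_3 = 0.
Hence M_0 = 0, M_1 = -22/5, M_2 = -2/5, M_3 = 0.
On [0, 1], s(x) = 2 + 53/15·x - 11/5·x² + 2/3·x³.
With x = 1/2: s(1/2) = 33/10.

3.3000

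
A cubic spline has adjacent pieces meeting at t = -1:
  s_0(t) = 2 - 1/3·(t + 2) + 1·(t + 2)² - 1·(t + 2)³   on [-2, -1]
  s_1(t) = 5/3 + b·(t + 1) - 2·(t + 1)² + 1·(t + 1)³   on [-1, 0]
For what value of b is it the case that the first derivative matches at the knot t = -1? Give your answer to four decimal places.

-1.3333

s_0'(t) = -1/3 + 2·(t + 2) - 3·(t + 2)², so s_0'(-1) = -4/3. On the right, s_1'(-1) = b, so b = -4/3.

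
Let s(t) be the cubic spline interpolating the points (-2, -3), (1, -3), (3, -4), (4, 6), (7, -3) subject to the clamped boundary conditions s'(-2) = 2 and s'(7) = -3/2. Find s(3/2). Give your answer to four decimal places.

Let M_i = s''(x_i). Step sizes h_i = 3, 2, 1, 3; slopes of the chords Δ_i = (y_(i+1) - y_i)/h_i = 0, -1/2, 10, -3.
  3·M_0 + 10·M_1 + 2·M_2 = 6(Δ_1 - Δ_0) = -3
  2·M_1 + 6·M_2 + 1·M_3 = 6(Δ_2 - Δ_1) = 63
  1·M_2 + 8·M_3 + 3·M_4 = 6(Δ_3 - Δ_2) = -78
Clamped end conditions give two more equations: 2h_0·M_0 + h_0·M_1 = 6(Δ_0 - s'(-2)) = -12 and h_3·M_3 + 2h_3·M_4 = 6(s'(7) - Δ_3) = 9.
Hence M_0 = -53/99, M_1 = -290/99, M_2 = 1381/99, M_3 = -1469/99, M_4 = 883/99.
On [1, 3], s(t) = -3 - 211/66·(t - 1) - 145/99·(t - 1)² + 557/396·(t - 1)³.
With (t - 1) = 1/2: s(3/2) = -5057/1056.

-4.7888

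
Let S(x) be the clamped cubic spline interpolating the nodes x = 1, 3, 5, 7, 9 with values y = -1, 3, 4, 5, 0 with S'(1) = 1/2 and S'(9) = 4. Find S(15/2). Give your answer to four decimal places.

3.0653

With M_i denoting the second derivative at x_i, h_i = 2, 2, 2, 2, and Δ_i = (y_(i+1) − y_i)/h_i = 2, 1/2, 1/2, -5/2:
  2·M_0 + 8·M_1 + 2·M_2 = 6(Δ_1 - Δ_0) = -9
  2·M_1 + 8·M_2 + 2·M_3 = 6(Δ_2 - Δ_1) = 0
  2·M_2 + 8·M_3 + 2·M_4 = 6(Δ_3 - Δ_2) = -18
Clamped end conditions give two more equations: 2h_0·M_0 + h_0·M_1 = 6(Δ_0 - S'(1)) = 9 and h_3·M_3 + 2h_3·M_4 = 6(S'(9) - Δ_3) = 39.
Solving the tridiagonal system: M_0 = 197/56, M_1 = -71/28, M_2 = 17/8, M_3 = -167/28, M_4 = 713/56.
On [7, 9], S(x) = 5 - 155/56·(x - 7) - 167/56·(x - 7)² + 349/224·(x - 7)³.
With (x - 7) = 1/2: S(15/2) = 5493/1792.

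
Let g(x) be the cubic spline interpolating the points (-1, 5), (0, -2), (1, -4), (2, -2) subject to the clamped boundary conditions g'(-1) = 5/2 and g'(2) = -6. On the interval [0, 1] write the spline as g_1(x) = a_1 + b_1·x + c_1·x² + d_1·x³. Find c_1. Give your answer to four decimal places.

Put m_i = g'' at the i-th knot. Here h = (1, 1, 1) and Δ = (-7, -2, 2), so the interior equations h_(i-1)·m_(i-1) + 2(h_(i-1)+h_i)·m_i + h_i·m_(i+1) = 6(Δ_i − Δ_(i-1)) read
  1·m_0 + 4·m_1 + 1·m_2 = 6(Δ_1 - Δ_0) = 30
  1·m_1 + 4·m_2 + 1·m_3 = 6(Δ_2 - Δ_1) = 24
Clamped end conditions give two more equations: 2h_0·m_0 + h_0·m_1 = 6(Δ_0 - g'(-1)) = -57 and h_2·m_2 + 2h_2·m_3 = 6(g'(2) - Δ_2) = -48.
Forward elimination and back-substitution give m_0 = -532/15, m_1 = 209/15, m_2 = 146/15, m_3 = -433/15.
On [0, 1], with g_1(x) = a_1 + b_1·x + c_1·x² + d_1·x³: c_1 = m_1/2 = 209/30, d_1 = (m_2 - m_1)/(6h_1) = -7/10, b_1 = Δ_1 - h_1(2m_1 + m_2)/6 = -124/15.

6.9667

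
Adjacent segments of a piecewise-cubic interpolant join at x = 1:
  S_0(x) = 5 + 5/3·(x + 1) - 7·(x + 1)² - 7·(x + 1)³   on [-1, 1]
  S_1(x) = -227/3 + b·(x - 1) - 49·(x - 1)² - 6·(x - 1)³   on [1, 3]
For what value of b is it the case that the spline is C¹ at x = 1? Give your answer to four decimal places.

S_0'(x) = 5/3 - 14·(x + 1) - 21·(x + 1)², so S_0'(1) = -331/3. On the right, S_1'(1) = b, so b = -331/3.

-110.3333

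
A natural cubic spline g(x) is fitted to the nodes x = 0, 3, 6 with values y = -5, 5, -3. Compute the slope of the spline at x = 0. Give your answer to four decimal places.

With M_i denoting the second derivative at x_i, h_i = 3, 3, and Δ_i = (y_(i+1) − y_i)/h_i = 10/3, -8/3:
  3·M_0 + 12·M_1 + 3·M_2 = 6(Δ_1 - Δ_0) = -36
Natural end conditions: M_0 = M_2 = 0.
Hence M_0 = 0, M_1 = -3, M_2 = 0.
On [0, 3], g'(x) = b_0 + 2c_0·x + 3d_0·x² with b_0 = Δ_0 - h_0(2M_0 + M_1)/6 = 29/6, c_0 = M_0/2 = 0, d_0 = (M_1 - M_0)/(6h_0) = -1/6. So g'(0) = 29/6.

4.8333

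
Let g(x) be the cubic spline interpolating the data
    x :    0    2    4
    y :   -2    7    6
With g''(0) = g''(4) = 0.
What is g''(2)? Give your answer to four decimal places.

-3.7500

Write σ_i for g''(x_i). With h_i = 2, 2 and divided differences Δ_i = 9/2, -1/2, the continuity of g' gives the tridiagonal system
  2·σ_0 + 8·σ_1 + 2·σ_2 = 6(Δ_1 - Δ_0) = -30
Natural end conditions: σ_0 = σ_2 = 0.
Hence σ_0 = 0, σ_1 = -15/4, σ_2 = 0.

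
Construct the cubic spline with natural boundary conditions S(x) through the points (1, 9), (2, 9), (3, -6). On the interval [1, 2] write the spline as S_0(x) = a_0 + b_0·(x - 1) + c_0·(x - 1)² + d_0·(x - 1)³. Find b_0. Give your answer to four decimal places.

With m_i denoting the second derivative at x_i, h_i = 1, 1, and Δ_i = (y_(i+1) − y_i)/h_i = 0, -15:
  1·m_0 + 4·m_1 + 1·m_2 = 6(Δ_1 - Δ_0) = -90
Natural end conditions: m_0 = m_2 = 0.
Solving: m_0 = 0, m_1 = -45/2, m_2 = 0.
On [1, 2], with S_0(x) = a_0 + b_0·(x - 1) + c_0·(x - 1)² + d_0·(x - 1)³: c_0 = m_0/2 = 0, d_0 = (m_1 - m_0)/(6h_0) = -15/4, b_0 = Δ_0 - h_0(2m_0 + m_1)/6 = 15/4.

3.7500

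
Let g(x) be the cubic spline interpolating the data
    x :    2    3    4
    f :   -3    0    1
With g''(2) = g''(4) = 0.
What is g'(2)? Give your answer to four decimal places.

Put m_i = g'' at the i-th knot. Here h = (1, 1) and Δ = (3, 1), so the interior equations h_(i-1)·m_(i-1) + 2(h_(i-1)+h_i)·m_i + h_i·m_(i+1) = 6(Δ_i − Δ_(i-1)) read
  1·m_0 + 4·m_1 + 1·m_2 = 6(Δ_1 - Δ_0) = -12
Natural end conditions: m_0 = m_2 = 0.
Forward elimination and back-substitution give m_0 = 0, m_1 = -3, m_2 = 0.
On [2, 3], g'(x) = b_0 + 2c_0·(x - 2) + 3d_0·(x - 2)² with b_0 = Δ_0 - h_0(2m_0 + m_1)/6 = 7/2, c_0 = m_0/2 = 0, d_0 = (m_1 - m_0)/(6h_0) = -1/2. So g'(2) = 7/2.

3.5000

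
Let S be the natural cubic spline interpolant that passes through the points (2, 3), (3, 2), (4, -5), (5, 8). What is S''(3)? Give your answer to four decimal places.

-17.6000

Put m_i = S'' at the i-th knot. Here h = (1, 1, 1) and Δ = (-1, -7, 13), so the interior equations h_(i-1)·m_(i-1) + 2(h_(i-1)+h_i)·m_i + h_i·m_(i+1) = 6(Δ_i − Δ_(i-1)) read
  1·m_0 + 4·m_1 + 1·m_2 = 6(Δ_1 - Δ_0) = -36
  1·m_1 + 4·m_2 + 1·m_3 = 6(Δ_2 - Δ_1) = 120
Natural end conditions: m_0 = m_3 = 0.
Hence m_0 = 0, m_1 = -88/5, m_2 = 172/5, m_3 = 0.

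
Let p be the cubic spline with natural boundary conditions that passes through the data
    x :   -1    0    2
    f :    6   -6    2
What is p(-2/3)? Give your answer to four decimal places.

1.2099

Let σ_i = p''(x_i). Step sizes h_i = 1, 2; slopes of the chords Δ_i = (y_(i+1) - y_i)/h_i = -12, 4.
  1·σ_0 + 6·σ_1 + 2·σ_2 = 6(Δ_1 - Δ_0) = 96
Natural end conditions: σ_0 = σ_2 = 0.
Solving the tridiagonal system: σ_0 = 0, σ_1 = 16, σ_2 = 0.
On [-1, 0], p(x) = 6 - 44/3·(x + 1) + 0·(x + 1)² + 8/3·(x + 1)³.
With (x + 1) = 1/3: p(-2/3) = 98/81.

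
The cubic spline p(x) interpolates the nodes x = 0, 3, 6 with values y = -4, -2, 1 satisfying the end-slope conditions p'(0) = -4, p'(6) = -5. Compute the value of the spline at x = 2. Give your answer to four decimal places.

Put m_i = p'' at the i-th knot. Here h = (3, 3) and Δ = (2/3, 1), so the interior equations h_(i-1)·m_(i-1) + 2(h_(i-1)+h_i)·m_i + h_i·m_(i+1) = 6(Δ_i − Δ_(i-1)) read
  3·m_0 + 12·m_1 + 3·m_2 = 6(Δ_1 - Δ_0) = 2
Clamped end conditions give two more equations: 2h_0·m_0 + h_0·m_1 = 6(Δ_0 - p'(0)) = 28 and h_1·m_1 + 2h_1·m_2 = 6(p'(6) - Δ_1) = -36.
Solving: m_0 = 13/3, m_1 = 2/3, m_2 = -19/3.
On [0, 3], p(x) = -4 - 4·x + 13/6·x² - 11/54·x³.
With x = 2: p(2) = -134/27.

-4.9630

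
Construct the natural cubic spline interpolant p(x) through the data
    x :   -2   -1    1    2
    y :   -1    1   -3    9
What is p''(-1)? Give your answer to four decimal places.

With m_i denoting the second derivative at x_i, h_i = 1, 2, 1, and Δ_i = (y_(i+1) − y_i)/h_i = 2, -2, 12:
  1·m_0 + 6·m_1 + 2·m_2 = 6(Δ_1 - Δ_0) = -24
  2·m_1 + 6·m_2 + 1·m_3 = 6(Δ_2 - Δ_1) = 84
Natural end conditions: m_0 = m_3 = 0.
Forward elimination and back-substitution give m_0 = 0, m_1 = -39/4, m_2 = 69/4, m_3 = 0.

-9.7500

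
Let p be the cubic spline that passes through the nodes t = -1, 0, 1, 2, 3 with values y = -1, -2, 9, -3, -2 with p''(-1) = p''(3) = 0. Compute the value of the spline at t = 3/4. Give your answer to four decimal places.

Write M_i for p''(x_i). With h_i = 1, 1, 1, 1 and divided differences Δ_i = -1, 11, -12, 1, the continuity of p' gives the tridiagonal system
  1·M_0 + 4·M_1 + 1·M_2 = 6(Δ_1 - Δ_0) = 72
  1·M_1 + 4·M_2 + 1·M_3 = 6(Δ_2 - Δ_1) = -138
  1·M_2 + 4·M_3 + 1·M_4 = 6(Δ_3 - Δ_2) = 78
Natural end conditions: M_0 = M_4 = 0.
Hence M_0 = 0, M_1 = 855/28, M_2 = -351/7, M_3 = 897/28, M_4 = 0.
On [0, 1], p(t) = -2 + 257/28·t + 855/56·t² - 753/56·t³.
With t = 3/4: p(3/4) = 27953/3584.

7.7994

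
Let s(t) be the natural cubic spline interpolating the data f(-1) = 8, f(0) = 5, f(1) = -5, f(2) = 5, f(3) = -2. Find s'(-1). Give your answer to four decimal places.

0.6071

Let M_i = s''(x_i). Step sizes h_i = 1, 1, 1, 1; slopes of the chords Δ_i = (y_(i+1) - y_i)/h_i = -3, -10, 10, -7.
  1·M_0 + 4·M_1 + 1·M_2 = 6(Δ_1 - Δ_0) = -42
  1·M_1 + 4·M_2 + 1·M_3 = 6(Δ_2 - Δ_1) = 120
  1·M_2 + 4·M_3 + 1·M_4 = 6(Δ_3 - Δ_2) = -102
Natural end conditions: M_0 = M_4 = 0.
Solving the tridiagonal system: M_0 = 0, M_1 = -303/14, M_2 = 312/7, M_3 = -513/14, M_4 = 0.
On [-1, 0], s'(t) = b_0 + 2c_0·(t + 1) + 3d_0·(t + 1)² with b_0 = Δ_0 - h_0(2M_0 + M_1)/6 = 17/28, c_0 = M_0/2 = 0, d_0 = (M_1 - M_0)/(6h_0) = -101/28. So s'(-1) = 17/28.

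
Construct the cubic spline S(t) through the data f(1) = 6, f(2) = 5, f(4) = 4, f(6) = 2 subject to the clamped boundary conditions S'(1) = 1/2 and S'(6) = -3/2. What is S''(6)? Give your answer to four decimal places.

-0.4130

Write M_i for S''(x_i). With h_i = 1, 2, 2 and divided differences Δ_i = -1, -1/2, -1, the continuity of S' gives the tridiagonal system
  1·M_0 + 6·M_1 + 2·M_2 = 6(Δ_1 - Δ_0) = 3
  2·M_1 + 8·M_2 + 2·M_3 = 6(Δ_2 - Δ_1) = -3
Clamped end conditions give two more equations: 2h_0·M_0 + h_0·M_1 = 6(Δ_0 - S'(1)) = -9 and h_2·M_2 + 2h_2·M_3 = 6(S'(6) - Δ_2) = -3.
Hence M_0 = -122/23, M_1 = 37/23, M_2 = -31/46, M_3 = -19/46.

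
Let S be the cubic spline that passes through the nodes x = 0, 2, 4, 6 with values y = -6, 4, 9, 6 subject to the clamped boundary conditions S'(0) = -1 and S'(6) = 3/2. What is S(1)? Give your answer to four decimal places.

With σ_i denoting the second derivative at x_i, h_i = 2, 2, 2, and Δ_i = (y_(i+1) − y_i)/h_i = 5, 5/2, -3/2:
  2·σ_0 + 8·σ_1 + 2·σ_2 = 6(Δ_1 - Δ_0) = -15
  2·σ_1 + 8·σ_2 + 2·σ_3 = 6(Δ_2 - Δ_1) = -24
Clamped end conditions give two more equations: 2h_0·σ_0 + h_0·σ_1 = 6(Δ_0 - S'(0)) = 36 and h_2·σ_2 + 2h_2·σ_3 = 6(S'(6) - Δ_2) = 18.
Hence σ_0 = 65/6, σ_1 = -11/3, σ_2 = -11/3, σ_3 = 19/3.
On [0, 2], S(x) = -6 - 1·x + 65/12·x² - 29/24·x³.
With x = 1: S(1) = -67/24.

-2.7917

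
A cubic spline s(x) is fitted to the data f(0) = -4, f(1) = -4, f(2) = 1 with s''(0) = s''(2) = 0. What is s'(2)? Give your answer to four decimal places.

With σ_i denoting the second derivative at x_i, h_i = 1, 1, and Δ_i = (y_(i+1) − y_i)/h_i = 0, 5:
  1·σ_0 + 4·σ_1 + 1·σ_2 = 6(Δ_1 - Δ_0) = 30
Natural end conditions: σ_0 = σ_2 = 0.
Solving: σ_0 = 0, σ_1 = 15/2, σ_2 = 0.
On [1, 2], s'(x) = b_1 + 2c_1·(x - 1) + 3d_1·(x - 1)² with b_1 = Δ_1 - h_1(2σ_1 + σ_2)/6 = 5/2, c_1 = σ_1/2 = 15/4, d_1 = (σ_2 - σ_1)/(6h_1) = -5/4. So s'(2) = 25/4.

6.2500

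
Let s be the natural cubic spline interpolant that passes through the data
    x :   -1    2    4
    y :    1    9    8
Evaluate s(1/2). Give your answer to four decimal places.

6.0688

Put m_i = s'' at the i-th knot. Here h = (3, 2) and Δ = (8/3, -1/2), so the interior equations h_(i-1)·m_(i-1) + 2(h_(i-1)+h_i)·m_i + h_i·m_(i+1) = 6(Δ_i − Δ_(i-1)) read
  3·m_0 + 10·m_1 + 2·m_2 = 6(Δ_1 - Δ_0) = -19
Natural end conditions: m_0 = m_2 = 0.
Solving the tridiagonal system: m_0 = 0, m_1 = -19/10, m_2 = 0.
On [-1, 2], s(x) = 1 + 217/60·(x + 1) + 0·(x + 1)² - 19/180·(x + 1)³.
With (x + 1) = 3/2: s(1/2) = 971/160.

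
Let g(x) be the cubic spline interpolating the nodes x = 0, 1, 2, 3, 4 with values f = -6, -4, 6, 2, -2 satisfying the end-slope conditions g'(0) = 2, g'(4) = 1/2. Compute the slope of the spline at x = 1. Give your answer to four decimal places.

Put m_i = g'' at the i-th knot. Here h = (1, 1, 1, 1) and Δ = (2, 10, -4, -4), so the interior equations h_(i-1)·m_(i-1) + 2(h_(i-1)+h_i)·m_i + h_i·m_(i+1) = 6(Δ_i − Δ_(i-1)) read
  1·m_0 + 4·m_1 + 1·m_2 = 6(Δ_1 - Δ_0) = 48
  1·m_1 + 4·m_2 + 1·m_3 = 6(Δ_2 - Δ_1) = -84
  1·m_2 + 4·m_3 + 1·m_4 = 6(Δ_3 - Δ_2) = 0
Clamped end conditions give two more equations: 2h_0·m_0 + h_0·m_1 = 6(Δ_0 - g'(0)) = 0 and h_3·m_3 + 2h_3·m_4 = 6(g'(4) - Δ_3) = 27.
Solving: m_0 = -603/56, m_1 = 603/28, m_2 = -219/8, m_3 = 111/28, m_4 = 645/56.
On [1, 2], g'(x) = b_1 + 2c_1·(x - 1) + 3d_1·(x - 1)² with b_1 = Δ_1 - h_1(2m_1 + m_2)/6 = 827/112, c_1 = m_1/2 = 603/56, d_1 = (m_2 - m_1)/(6h_1) = -913/112. So g'(1) = 827/112.

7.3839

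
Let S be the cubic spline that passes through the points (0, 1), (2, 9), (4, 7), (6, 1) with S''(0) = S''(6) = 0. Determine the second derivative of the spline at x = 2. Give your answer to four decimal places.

-3.6000

Put σ_i = S'' at the i-th knot. Here h = (2, 2, 2) and Δ = (4, -1, -3), so the interior equations h_(i-1)·σ_(i-1) + 2(h_(i-1)+h_i)·σ_i + h_i·σ_(i+1) = 6(Δ_i − Δ_(i-1)) read
  2·σ_0 + 8·σ_1 + 2·σ_2 = 6(Δ_1 - Δ_0) = -30
  2·σ_1 + 8·σ_2 + 2·σ_3 = 6(Δ_2 - Δ_1) = -12
Natural end conditions: σ_0 = σ_3 = 0.
Solving the tridiagonal system: σ_0 = 0, σ_1 = -18/5, σ_2 = -3/5, σ_3 = 0.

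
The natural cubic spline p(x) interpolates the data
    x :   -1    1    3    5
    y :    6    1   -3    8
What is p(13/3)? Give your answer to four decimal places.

3.1679

Write σ_i for p''(x_i). With h_i = 2, 2, 2 and divided differences Δ_i = -5/2, -2, 11/2, the continuity of p' gives the tridiagonal system
  2·σ_0 + 8·σ_1 + 2·σ_2 = 6(Δ_1 - Δ_0) = 3
  2·σ_1 + 8·σ_2 + 2·σ_3 = 6(Δ_2 - Δ_1) = 45
Natural end conditions: σ_0 = σ_3 = 0.
Forward elimination and back-substitution give σ_0 = 0, σ_1 = -11/10, σ_2 = 59/10, σ_3 = 0.
On [3, 5], p(x) = -3 + 47/30·(x - 3) + 59/20·(x - 3)² - 59/120·(x - 3)³.
With (x - 3) = 4/3: p(13/3) = 1283/405.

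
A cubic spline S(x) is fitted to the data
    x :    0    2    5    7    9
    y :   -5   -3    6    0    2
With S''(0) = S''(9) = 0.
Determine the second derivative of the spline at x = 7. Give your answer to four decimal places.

4.3256

Let M_i = S''(x_i). Step sizes h_i = 2, 3, 2, 2; slopes of the chords Δ_i = (y_(i+1) - y_i)/h_i = 1, 3, -3, 1.
  2·M_0 + 10·M_1 + 3·M_2 = 6(Δ_1 - Δ_0) = 12
  3·M_1 + 10·M_2 + 2·M_3 = 6(Δ_2 - Δ_1) = -36
  2·M_2 + 8·M_3 + 2·M_4 = 6(Δ_3 - Δ_2) = 24
Natural end conditions: M_0 = M_4 = 0.
Solving the tridiagonal system: M_0 = 0, M_1 = 120/43, M_2 = -228/43, M_3 = 186/43, M_4 = 0.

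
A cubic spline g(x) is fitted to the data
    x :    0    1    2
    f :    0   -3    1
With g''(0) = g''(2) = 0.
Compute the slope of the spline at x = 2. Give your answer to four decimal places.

Write σ_i for g''(x_i). With h_i = 1, 1 and divided differences Δ_i = -3, 4, the continuity of g' gives the tridiagonal system
  1·σ_0 + 4·σ_1 + 1·σ_2 = 6(Δ_1 - Δ_0) = 42
Natural end conditions: σ_0 = σ_2 = 0.
Forward elimination and back-substitution give σ_0 = 0, σ_1 = 21/2, σ_2 = 0.
On [1, 2], g'(x) = b_1 + 2c_1·(x - 1) + 3d_1·(x - 1)² with b_1 = Δ_1 - h_1(2σ_1 + σ_2)/6 = 1/2, c_1 = σ_1/2 = 21/4, d_1 = (σ_2 - σ_1)/(6h_1) = -7/4. So g'(2) = 23/4.

5.7500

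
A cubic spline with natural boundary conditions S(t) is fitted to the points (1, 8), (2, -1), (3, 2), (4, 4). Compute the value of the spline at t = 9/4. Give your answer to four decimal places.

-1.0719

Write σ_i for S''(x_i). With h_i = 1, 1, 1 and divided differences Δ_i = -9, 3, 2, the continuity of S' gives the tridiagonal system
  1·σ_0 + 4·σ_1 + 1·σ_2 = 6(Δ_1 - Δ_0) = 72
  1·σ_1 + 4·σ_2 + 1·σ_3 = 6(Δ_2 - Δ_1) = -6
Natural end conditions: σ_0 = σ_3 = 0.
Hence σ_0 = 0, σ_1 = 98/5, σ_2 = -32/5, σ_3 = 0.
On [2, 3], S(t) = -1 - 37/15·(t - 2) + 49/5·(t - 2)² - 13/3·(t - 2)³.
With (t - 2) = 1/4: S(9/4) = -343/320.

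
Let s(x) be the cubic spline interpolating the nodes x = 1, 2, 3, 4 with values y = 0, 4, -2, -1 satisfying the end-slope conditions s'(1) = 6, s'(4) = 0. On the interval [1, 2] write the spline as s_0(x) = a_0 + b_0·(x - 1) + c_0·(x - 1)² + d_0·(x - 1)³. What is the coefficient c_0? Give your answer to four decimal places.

2.2000

Let σ_i = s''(x_i). Step sizes h_i = 1, 1, 1; slopes of the chords Δ_i = (y_(i+1) - y_i)/h_i = 4, -6, 1.
  1·σ_0 + 4·σ_1 + 1·σ_2 = 6(Δ_1 - Δ_0) = -60
  1·σ_1 + 4·σ_2 + 1·σ_3 = 6(Δ_2 - Δ_1) = 42
Clamped end conditions give two more equations: 2h_0·σ_0 + h_0·σ_1 = 6(Δ_0 - s'(1)) = -12 and h_2·σ_2 + 2h_2·σ_3 = 6(s'(4) - Δ_2) = -6.
Solving: σ_0 = 22/5, σ_1 = -104/5, σ_2 = 94/5, σ_3 = -62/5.
On [1, 2], with s_0(x) = a_0 + b_0·(x - 1) + c_0·(x - 1)² + d_0·(x - 1)³: c_0 = σ_0/2 = 11/5, d_0 = (σ_1 - σ_0)/(6h_0) = -21/5, b_0 = Δ_0 - h_0(2σ_0 + σ_1)/6 = 6.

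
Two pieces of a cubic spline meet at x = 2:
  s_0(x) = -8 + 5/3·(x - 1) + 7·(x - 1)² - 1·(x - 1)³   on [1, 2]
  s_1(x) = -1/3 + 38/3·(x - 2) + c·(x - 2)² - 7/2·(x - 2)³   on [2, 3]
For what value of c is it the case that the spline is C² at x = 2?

s_0''(x) = 14 - 6·(x - 1), so s_0''(2) = 8. On the right, s_1''(2) = 2c, so c = 4.

4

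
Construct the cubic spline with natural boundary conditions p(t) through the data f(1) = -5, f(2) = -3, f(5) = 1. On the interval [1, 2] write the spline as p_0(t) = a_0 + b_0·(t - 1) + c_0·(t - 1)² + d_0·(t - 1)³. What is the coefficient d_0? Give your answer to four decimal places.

-0.0833

Write M_i for p''(x_i). With h_i = 1, 3 and divided differences Δ_i = 2, 4/3, the continuity of p' gives the tridiagonal system
  1·M_0 + 8·M_1 + 3·M_2 = 6(Δ_1 - Δ_0) = -4
Natural end conditions: M_0 = M_2 = 0.
Hence M_0 = 0, M_1 = -1/2, M_2 = 0.
On [1, 2], with p_0(t) = a_0 + b_0·(t - 1) + c_0·(t - 1)² + d_0·(t - 1)³: c_0 = M_0/2 = 0, d_0 = (M_1 - M_0)/(6h_0) = -1/12, b_0 = Δ_0 - h_0(2M_0 + M_1)/6 = 25/12.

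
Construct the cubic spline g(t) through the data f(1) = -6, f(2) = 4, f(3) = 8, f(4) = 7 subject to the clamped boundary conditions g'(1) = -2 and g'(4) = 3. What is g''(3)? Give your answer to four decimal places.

Let σ_i = g''(x_i). Step sizes h_i = 1, 1, 1; slopes of the chords Δ_i = (y_(i+1) - y_i)/h_i = 10, 4, -1.
  1·σ_0 + 4·σ_1 + 1·σ_2 = 6(Δ_1 - Δ_0) = -36
  1·σ_1 + 4·σ_2 + 1·σ_3 = 6(Δ_2 - Δ_1) = -30
Clamped end conditions give two more equations: 2h_0·σ_0 + h_0·σ_1 = 6(Δ_0 - g'(1)) = 72 and h_2·σ_2 + 2h_2·σ_3 = 6(g'(4) - Δ_2) = 24.
Solving: σ_0 = 136/3, σ_1 = -56/3, σ_2 = -20/3, σ_3 = 46/3.

-6.6667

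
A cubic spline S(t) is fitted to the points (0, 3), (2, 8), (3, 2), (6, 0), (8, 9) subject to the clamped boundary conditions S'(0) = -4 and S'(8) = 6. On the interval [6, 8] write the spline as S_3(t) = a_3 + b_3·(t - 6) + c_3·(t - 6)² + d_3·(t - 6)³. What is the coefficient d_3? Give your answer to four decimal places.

0.0478

Write M_i for S''(x_i). With h_i = 2, 1, 3, 2 and divided differences Δ_i = 5/2, -6, -2/3, 9/2, the continuity of S' gives the tridiagonal system
  2·M_0 + 6·M_1 + 1·M_2 = 6(Δ_1 - Δ_0) = -51
  1·M_1 + 8·M_2 + 3·M_3 = 6(Δ_2 - Δ_1) = 32
  3·M_2 + 10·M_3 + 2·M_4 = 6(Δ_3 - Δ_2) = 31
Clamped end conditions give two more equations: 2h_0·M_0 + h_0·M_1 = 6(Δ_0 - S'(0)) = 39 and h_3·M_3 + 2h_3·M_4 = 6(S'(8) - Δ_3) = 9.
Hence M_0 = 3539/204, M_1 = -775/51, M_2 = 559/102, M_3 = 19/17, M_4 = 115/68.
On [6, 8], with S_3(t) = a_3 + b_3·(t - 6) + c_3·(t - 6)² + d_3·(t - 6)³: c_3 = M_3/2 = 19/34, d_3 = (M_4 - M_3)/(6h_3) = 13/272, b_3 = Δ_3 - h_3(2M_3 + M_4)/6 = 217/68.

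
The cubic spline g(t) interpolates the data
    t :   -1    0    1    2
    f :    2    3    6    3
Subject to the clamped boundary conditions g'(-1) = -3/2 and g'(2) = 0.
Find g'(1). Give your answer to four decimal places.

-0.9000

With M_i denoting the second derivative at x_i, h_i = 1, 1, 1, and Δ_i = (y_(i+1) − y_i)/h_i = 1, 3, -3:
  1·M_0 + 4·M_1 + 1·M_2 = 6(Δ_1 - Δ_0) = 12
  1·M_1 + 4·M_2 + 1·M_3 = 6(Δ_2 - Δ_1) = -36
Clamped end conditions give two more equations: 2h_0·M_0 + h_0·M_1 = 6(Δ_0 - g'(-1)) = 15 and h_2·M_2 + 2h_2·M_3 = 6(g'(2) - Δ_2) = 18.
Forward elimination and back-substitution give M_0 = 24/5, M_1 = 27/5, M_2 = -72/5, M_3 = 81/5.
On [1, 2], g'(t) = b_2 + 2c_2·(t - 1) + 3d_2·(t - 1)² with b_2 = Δ_2 - h_2(2M_2 + M_3)/6 = -9/10, c_2 = M_2/2 = -36/5, d_2 = (M_3 - M_2)/(6h_2) = 51/10. So g'(1) = -9/10.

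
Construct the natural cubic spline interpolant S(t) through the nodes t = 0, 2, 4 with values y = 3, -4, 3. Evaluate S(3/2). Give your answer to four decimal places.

-3.3984

Put M_i = S'' at the i-th knot. Here h = (2, 2) and Δ = (-7/2, 7/2), so the interior equations h_(i-1)·M_(i-1) + 2(h_(i-1)+h_i)·M_i + h_i·M_(i+1) = 6(Δ_i − Δ_(i-1)) read
  2·M_0 + 8·M_1 + 2·M_2 = 6(Δ_1 - Δ_0) = 42
Natural end conditions: M_0 = M_2 = 0.
Hence M_0 = 0, M_1 = 21/4, M_2 = 0.
On [0, 2], S(t) = 3 - 21/4·t + 0·t² + 7/16·t³.
With t = 3/2: S(3/2) = -435/128.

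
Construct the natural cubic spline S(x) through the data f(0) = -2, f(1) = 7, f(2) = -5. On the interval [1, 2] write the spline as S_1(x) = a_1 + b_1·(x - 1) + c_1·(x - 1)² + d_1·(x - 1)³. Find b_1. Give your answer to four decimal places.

Let M_i = S''(x_i). Step sizes h_i = 1, 1; slopes of the chords Δ_i = (y_(i+1) - y_i)/h_i = 9, -12.
  1·M_0 + 4·M_1 + 1·M_2 = 6(Δ_1 - Δ_0) = -126
Natural end conditions: M_0 = M_2 = 0.
Solving the tridiagonal system: M_0 = 0, M_1 = -63/2, M_2 = 0.
On [1, 2], with S_1(x) = a_1 + b_1·(x - 1) + c_1·(x - 1)² + d_1·(x - 1)³: c_1 = M_1/2 = -63/4, d_1 = (M_2 - M_1)/(6h_1) = 21/4, b_1 = Δ_1 - h_1(2M_1 + M_2)/6 = -3/2.

-1.5000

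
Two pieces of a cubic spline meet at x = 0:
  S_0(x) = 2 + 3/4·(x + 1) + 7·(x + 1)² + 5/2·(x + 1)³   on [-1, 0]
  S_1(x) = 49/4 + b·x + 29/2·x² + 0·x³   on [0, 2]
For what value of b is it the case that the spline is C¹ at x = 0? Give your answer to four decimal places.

S_0'(x) = 3/4 + 14·(x + 1) + 15/2·(x + 1)², so S_0'(0) = 89/4. On the right, S_1'(0) = b, so b = 89/4.

22.2500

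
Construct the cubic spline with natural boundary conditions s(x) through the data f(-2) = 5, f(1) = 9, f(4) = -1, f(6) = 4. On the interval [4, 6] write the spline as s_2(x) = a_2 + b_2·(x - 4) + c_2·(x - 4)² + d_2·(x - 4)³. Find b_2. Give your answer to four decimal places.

With M_i denoting the second derivative at x_i, h_i = 3, 3, 2, and Δ_i = (y_(i+1) − y_i)/h_i = 4/3, -10/3, 5/2:
  3·M_0 + 12·M_1 + 3·M_2 = 6(Δ_1 - Δ_0) = -28
  3·M_1 + 10·M_2 + 2·M_3 = 6(Δ_2 - Δ_1) = 35
Natural end conditions: M_0 = M_3 = 0.
Forward elimination and back-substitution give M_0 = 0, M_1 = -385/111, M_2 = 168/37, M_3 = 0.
On [4, 6], with s_2(x) = a_2 + b_2·(x - 4) + c_2·(x - 4)² + d_2·(x - 4)³: c_2 = M_2/2 = 84/37, d_2 = (M_3 - M_2)/(6h_2) = -14/37, b_2 = Δ_2 - h_2(2M_2 + M_3)/6 = -39/74.

-0.5270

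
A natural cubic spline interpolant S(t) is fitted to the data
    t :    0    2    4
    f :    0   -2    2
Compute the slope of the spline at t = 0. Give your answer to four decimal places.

-1.7500

With m_i denoting the second derivative at x_i, h_i = 2, 2, and Δ_i = (y_(i+1) − y_i)/h_i = -1, 2:
  2·m_0 + 8·m_1 + 2·m_2 = 6(Δ_1 - Δ_0) = 18
Natural end conditions: m_0 = m_2 = 0.
Hence m_0 = 0, m_1 = 9/4, m_2 = 0.
On [0, 2], S'(t) = b_0 + 2c_0·t + 3d_0·t² with b_0 = Δ_0 - h_0(2m_0 + m_1)/6 = -7/4, c_0 = m_0/2 = 0, d_0 = (m_1 - m_0)/(6h_0) = 3/16. So S'(0) = -7/4.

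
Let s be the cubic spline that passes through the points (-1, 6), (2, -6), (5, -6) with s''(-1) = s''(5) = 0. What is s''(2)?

Write M_i for s''(x_i). With h_i = 3, 3 and divided differences Δ_i = -4, 0, the continuity of s' gives the tridiagonal system
  3·M_0 + 12·M_1 + 3·M_2 = 6(Δ_1 - Δ_0) = 24
Natural end conditions: M_0 = M_2 = 0.
Solving the tridiagonal system: M_0 = 0, M_1 = 2, M_2 = 0.

2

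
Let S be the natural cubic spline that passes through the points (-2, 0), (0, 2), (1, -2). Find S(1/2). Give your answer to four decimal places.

Let σ_i = S''(x_i). Step sizes h_i = 2, 1; slopes of the chords Δ_i = (y_(i+1) - y_i)/h_i = 1, -4.
  2·σ_0 + 6·σ_1 + 1·σ_2 = 6(Δ_1 - Δ_0) = -30
Natural end conditions: σ_0 = σ_2 = 0.
Forward elimination and back-substitution give σ_0 = 0, σ_1 = -5, σ_2 = 0.
On [0, 1], S(t) = 2 - 7/3·t - 5/2·t² + 5/6·t³.
With t = 1/2: S(1/2) = 5/16.

0.3125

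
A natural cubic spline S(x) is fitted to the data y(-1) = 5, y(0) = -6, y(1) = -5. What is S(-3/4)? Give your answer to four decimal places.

1.5469

Write m_i for S''(x_i). With h_i = 1, 1 and divided differences Δ_i = -11, 1, the continuity of S' gives the tridiagonal system
  1·m_0 + 4·m_1 + 1·m_2 = 6(Δ_1 - Δ_0) = 72
Natural end conditions: m_0 = m_2 = 0.
Solving the tridiagonal system: m_0 = 0, m_1 = 18, m_2 = 0.
On [-1, 0], S(x) = 5 - 14·(x + 1) + 0·(x + 1)² + 3·(x + 1)³.
With (x + 1) = 1/4: S(-3/4) = 99/64.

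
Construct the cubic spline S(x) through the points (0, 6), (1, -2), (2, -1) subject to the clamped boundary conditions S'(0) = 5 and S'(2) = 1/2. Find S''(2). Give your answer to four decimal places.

-17.2500

Put σ_i = S'' at the i-th knot. Here h = (1, 1) and Δ = (-8, 1), so the interior equations h_(i-1)·σ_(i-1) + 2(h_(i-1)+h_i)·σ_i + h_i·σ_(i+1) = 6(Δ_i − Δ_(i-1)) read
  1·σ_0 + 4·σ_1 + 1·σ_2 = 6(Δ_1 - Δ_0) = 54
Clamped end conditions give two more equations: 2h_0·σ_0 + h_0·σ_1 = 6(Δ_0 - S'(0)) = -78 and h_1·σ_1 + 2h_1·σ_2 = 6(S'(2) - Δ_1) = -3.
Solving: σ_0 = -219/4, σ_1 = 63/2, σ_2 = -69/4.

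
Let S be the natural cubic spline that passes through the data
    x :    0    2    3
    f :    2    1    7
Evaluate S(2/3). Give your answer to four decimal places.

0.3827

Let m_i = S''(x_i). Step sizes h_i = 2, 1; slopes of the chords Δ_i = (y_(i+1) - y_i)/h_i = -1/2, 6.
  2·m_0 + 6·m_1 + 1·m_2 = 6(Δ_1 - Δ_0) = 39
Natural end conditions: m_0 = m_2 = 0.
Forward elimination and back-substitution give m_0 = 0, m_1 = 13/2, m_2 = 0.
On [0, 2], S(x) = 2 - 8/3·x + 0·x² + 13/24·x³.
With x = 2/3: S(2/3) = 31/81.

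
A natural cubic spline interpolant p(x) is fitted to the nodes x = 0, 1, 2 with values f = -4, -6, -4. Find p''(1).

Write M_i for p''(x_i). With h_i = 1, 1 and divided differences Δ_i = -2, 2, the continuity of p' gives the tridiagonal system
  1·M_0 + 4·M_1 + 1·M_2 = 6(Δ_1 - Δ_0) = 24
Natural end conditions: M_0 = M_2 = 0.
Solving the tridiagonal system: M_0 = 0, M_1 = 6, M_2 = 0.

6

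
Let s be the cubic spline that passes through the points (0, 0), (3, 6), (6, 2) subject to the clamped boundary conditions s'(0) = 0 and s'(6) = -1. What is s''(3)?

Put M_i = s'' at the i-th knot. Here h = (3, 3) and Δ = (2, -4/3), so the interior equations h_(i-1)·M_(i-1) + 2(h_(i-1)+h_i)·M_i + h_i·M_(i+1) = 6(Δ_i − Δ_(i-1)) read
  3·M_0 + 12·M_1 + 3·M_2 = 6(Δ_1 - Δ_0) = -20
Clamped end conditions give two more equations: 2h_0·M_0 + h_0·M_1 = 6(Δ_0 - s'(0)) = 12 and h_1·M_1 + 2h_1·M_2 = 6(s'(6) - Δ_1) = 2.
Forward elimination and back-substitution give M_0 = 7/2, M_1 = -3, M_2 = 11/6.

-3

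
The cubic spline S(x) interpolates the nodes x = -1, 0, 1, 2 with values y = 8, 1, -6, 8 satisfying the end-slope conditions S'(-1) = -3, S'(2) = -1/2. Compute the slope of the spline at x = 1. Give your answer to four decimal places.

Put m_i = S'' at the i-th knot. Here h = (1, 1, 1) and Δ = (-7, -7, 14), so the interior equations h_(i-1)·m_(i-1) + 2(h_(i-1)+h_i)·m_i + h_i·m_(i+1) = 6(Δ_i − Δ_(i-1)) read
  1·m_0 + 4·m_1 + 1·m_2 = 6(Δ_1 - Δ_0) = 0
  1·m_1 + 4·m_2 + 1·m_3 = 6(Δ_2 - Δ_1) = 126
Clamped end conditions give two more equations: 2h_0·m_0 + h_0·m_1 = 6(Δ_0 - S'(-1)) = -24 and h_2·m_2 + 2h_2·m_3 = 6(S'(2) - Δ_2) = -87.
Solving: m_0 = -19/3, m_1 = -34/3, m_2 = 155/3, m_3 = -208/3.
On [1, 2], S'(x) = b_2 + 2c_2·(x - 1) + 3d_2·(x - 1)² with b_2 = Δ_2 - h_2(2m_2 + m_3)/6 = 25/3, c_2 = m_2/2 = 155/6, d_2 = (m_3 - m_2)/(6h_2) = -121/6. So S'(1) = 25/3.

8.3333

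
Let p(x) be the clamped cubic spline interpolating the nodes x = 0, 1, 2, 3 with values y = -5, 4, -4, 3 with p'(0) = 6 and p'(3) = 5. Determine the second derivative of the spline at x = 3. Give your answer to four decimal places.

-25.8667

Put M_i = p'' at the i-th knot. Here h = (1, 1, 1) and Δ = (9, -8, 7), so the interior equations h_(i-1)·M_(i-1) + 2(h_(i-1)+h_i)·M_i + h_i·M_(i+1) = 6(Δ_i − Δ_(i-1)) read
  1·M_0 + 4·M_1 + 1·M_2 = 6(Δ_1 - Δ_0) = -102
  1·M_1 + 4·M_2 + 1·M_3 = 6(Δ_2 - Δ_1) = 90
Clamped end conditions give two more equations: 2h_0·M_0 + h_0·M_1 = 6(Δ_0 - p'(0)) = 18 and h_2·M_2 + 2h_2·M_3 = 6(p'(3) - Δ_2) = -12.
Hence M_0 = 458/15, M_1 = -646/15, M_2 = 596/15, M_3 = -388/15.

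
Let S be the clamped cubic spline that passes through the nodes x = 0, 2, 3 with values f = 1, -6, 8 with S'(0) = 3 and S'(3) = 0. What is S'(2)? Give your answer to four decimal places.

11.7500

Write M_i for S''(x_i). With h_i = 2, 1 and divided differences Δ_i = -7/2, 14, the continuity of S' gives the tridiagonal system
  2·M_0 + 6·M_1 + 1·M_2 = 6(Δ_1 - Δ_0) = 105
Clamped end conditions give two more equations: 2h_0·M_0 + h_0·M_1 = 6(Δ_0 - S'(0)) = -39 and h_1·M_1 + 2h_1·M_2 = 6(S'(3) - Δ_1) = -84.
Forward elimination and back-substitution give M_0 = -113/4, M_1 = 37, M_2 = -121/2.
On [2, 3], S'(x) = b_1 + 2c_1·(x - 2) + 3d_1·(x - 2)² with b_1 = Δ_1 - h_1(2M_1 + M_2)/6 = 47/4, c_1 = M_1/2 = 37/2, d_1 = (M_2 - M_1)/(6h_1) = -65/4. So S'(2) = 47/4.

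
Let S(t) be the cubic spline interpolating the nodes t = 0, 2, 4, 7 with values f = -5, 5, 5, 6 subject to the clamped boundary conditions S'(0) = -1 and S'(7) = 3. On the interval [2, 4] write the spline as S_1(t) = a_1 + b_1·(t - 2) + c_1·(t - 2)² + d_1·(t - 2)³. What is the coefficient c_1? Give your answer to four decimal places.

-3.5676

Let M_i = S''(x_i). Step sizes h_i = 2, 2, 3; slopes of the chords Δ_i = (y_(i+1) - y_i)/h_i = 5, 0, 1/3.
  2·M_0 + 8·M_1 + 2·M_2 = 6(Δ_1 - Δ_0) = -30
  2·M_1 + 10·M_2 + 3·M_3 = 6(Δ_2 - Δ_1) = 2
Clamped end conditions give two more equations: 2h_0·M_0 + h_0·M_1 = 6(Δ_0 - S'(0)) = 36 and h_2·M_2 + 2h_2·M_3 = 6(S'(7) - Δ_2) = 16.
Solving the tridiagonal system: M_0 = 465/37, M_1 = -264/37, M_2 = 36/37, M_3 = 242/111.
On [2, 4], with S_1(t) = a_1 + b_1·(t - 2) + c_1·(t - 2)² + d_1·(t - 2)³: c_1 = M_1/2 = -132/37, d_1 = (M_2 - M_1)/(6h_1) = 25/37, b_1 = Δ_1 - h_1(2M_1 + M_2)/6 = 164/37.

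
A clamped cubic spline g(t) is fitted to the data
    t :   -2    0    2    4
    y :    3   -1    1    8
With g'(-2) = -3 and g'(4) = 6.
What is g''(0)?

Let m_i = g''(x_i). Step sizes h_i = 2, 2, 2; slopes of the chords Δ_i = (y_(i+1) - y_i)/h_i = -2, 1, 7/2.
  2·m_0 + 8·m_1 + 2·m_2 = 6(Δ_1 - Δ_0) = 18
  2·m_1 + 8·m_2 + 2·m_3 = 6(Δ_2 - Δ_1) = 15
Clamped end conditions give two more equations: 2h_0·m_0 + h_0·m_1 = 6(Δ_0 - g'(-2)) = 6 and h_2·m_2 + 2h_2·m_3 = 6(g'(4) - Δ_2) = 15.
Solving the tridiagonal system: m_0 = 1/2, m_1 = 2, m_2 = 1/2, m_3 = 7/2.

2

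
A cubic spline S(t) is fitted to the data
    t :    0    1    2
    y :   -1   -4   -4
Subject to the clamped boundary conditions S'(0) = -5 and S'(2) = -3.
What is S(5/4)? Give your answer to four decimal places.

With m_i denoting the second derivative at x_i, h_i = 1, 1, and Δ_i = (y_(i+1) − y_i)/h_i = -3, 0:
  1·m_0 + 4·m_1 + 1·m_2 = 6(Δ_1 - Δ_0) = 18
Clamped end conditions give two more equations: 2h_0·m_0 + h_0·m_1 = 6(Δ_0 - S'(0)) = 12 and h_1·m_1 + 2h_1·m_2 = 6(S'(2) - Δ_1) = -18.
Solving: m_0 = 5/2, m_1 = 7, m_2 = -25/2.
On [1, 2], S(t) = -4 - 1/4·(t - 1) + 7/2·(t - 1)² - 13/4·(t - 1)³.
With (t - 1) = 1/4: S(5/4) = -997/256.

-3.8945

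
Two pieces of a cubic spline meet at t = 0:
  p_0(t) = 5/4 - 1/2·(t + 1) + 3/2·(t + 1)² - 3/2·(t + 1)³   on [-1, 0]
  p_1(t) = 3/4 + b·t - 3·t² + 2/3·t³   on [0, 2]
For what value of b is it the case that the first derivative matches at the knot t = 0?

p_0'(t) = -1/2 + 3·(t + 1) - 9/2·(t + 1)², so p_0'(0) = -2. On the right, p_1'(0) = b, so b = -2.

-2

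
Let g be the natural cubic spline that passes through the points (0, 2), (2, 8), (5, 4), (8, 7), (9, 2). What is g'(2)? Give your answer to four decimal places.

0.5589

With σ_i denoting the second derivative at x_i, h_i = 2, 3, 3, 1, and Δ_i = (y_(i+1) − y_i)/h_i = 3, -4/3, 1, -5:
  2·σ_0 + 10·σ_1 + 3·σ_2 = 6(Δ_1 - Δ_0) = -26
  3·σ_1 + 12·σ_2 + 3·σ_3 = 6(Δ_2 - Δ_1) = 14
  3·σ_2 + 8·σ_3 + 1·σ_4 = 6(Δ_3 - Δ_2) = -36
Natural end conditions: σ_0 = σ_4 = 0.
Solving the tridiagonal system: σ_0 = 0, σ_1 = -487/133, σ_2 = 1412/399, σ_3 = -775/133, σ_4 = 0.
On [2, 5], g'(x) = b_1 + 2c_1·(x - 2) + 3d_1·(x - 2)² with b_1 = Δ_1 - h_1(2σ_1 + σ_2)/6 = 223/399, c_1 = σ_1/2 = -487/266, d_1 = (σ_2 - σ_1)/(6h_1) = 2873/7182. So g'(2) = 223/399.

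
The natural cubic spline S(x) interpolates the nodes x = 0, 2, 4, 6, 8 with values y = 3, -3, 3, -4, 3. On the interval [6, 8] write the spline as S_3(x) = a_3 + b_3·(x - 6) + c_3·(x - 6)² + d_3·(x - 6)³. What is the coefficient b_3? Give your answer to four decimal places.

Let m_i = S''(x_i). Step sizes h_i = 2, 2, 2, 2; slopes of the chords Δ_i = (y_(i+1) - y_i)/h_i = -3, 3, -7/2, 7/2.
  2·m_0 + 8·m_1 + 2·m_2 = 6(Δ_1 - Δ_0) = 36
  2·m_1 + 8·m_2 + 2·m_3 = 6(Δ_2 - Δ_1) = -39
  2·m_2 + 8·m_3 + 2·m_4 = 6(Δ_3 - Δ_2) = 42
Natural end conditions: m_0 = m_4 = 0.
Solving the tridiagonal system: m_0 = 0, m_1 = 369/56, m_2 = -117/14, m_3 = 411/56, m_4 = 0.
On [6, 8], with S_3(x) = a_3 + b_3·(x - 6) + c_3·(x - 6)² + d_3·(x - 6)³: c_3 = m_3/2 = 411/112, d_3 = (m_4 - m_3)/(6h_3) = -137/224, b_3 = Δ_3 - h_3(2m_3 + m_4)/6 = -39/28.

-1.3929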